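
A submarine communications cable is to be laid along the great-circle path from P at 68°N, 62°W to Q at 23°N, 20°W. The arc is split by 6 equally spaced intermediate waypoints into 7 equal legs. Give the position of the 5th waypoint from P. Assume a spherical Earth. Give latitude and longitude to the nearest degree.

≈ 37°N, 26°W

The haversine formula gives a central angle δ ≈ 0.904 rad (51.8°) between the endpoints.
Interpolate at f = 5/7 with slerp weights a = sin((1−f)δ)/sin δ ≈ 0.325, b = sin(fδ)/sin δ ≈ 0.766.
p = a·p₁ + b·p₂ ≈ (0.720, -0.349, 0.601); φ = arcsin(p_z) ≈ 36.91°, λ = atan2(p_y, p_x) ≈ -25.85°.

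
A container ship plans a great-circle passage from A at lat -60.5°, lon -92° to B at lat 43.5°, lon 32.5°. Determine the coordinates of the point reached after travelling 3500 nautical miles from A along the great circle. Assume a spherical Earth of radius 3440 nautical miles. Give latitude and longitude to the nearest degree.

≈ lat -28°, lon -17°

From cos δ = sin φ₁ sin φ₂ + cos φ₁ cos φ₂ cos Δλ, the central angle is δ ≈ 2.500 rad (143.3°). The total great-circle distance is δ·R ≈ 2.500 × 3440 ≈ 8602 nmi, so the target fraction is f = 3500/8602 ≈ 0.407.
Interpolate at f ≈ 0.407 with slerp weights a = sin((1−f)δ)/sin δ ≈ 1.666, b = sin(fδ)/sin δ ≈ 1.422.
p = a·p₁ + b·p₂ ≈ (0.842, -0.265, -0.470); φ = arcsin(p_z) ≈ -28.06°, λ = atan2(p_y, p_x) ≈ -17.49°.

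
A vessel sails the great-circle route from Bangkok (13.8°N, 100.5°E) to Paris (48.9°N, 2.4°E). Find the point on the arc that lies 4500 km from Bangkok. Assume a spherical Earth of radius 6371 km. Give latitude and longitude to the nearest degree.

≈ 41°N, 66°E

From cos δ = sin φ₁ sin φ₂ + cos φ₁ cos φ₂ cos Δλ, the central angle is δ ≈ 1.481 rad (84.8°). The total great-circle distance is δ·R ≈ 1.481 × 6371 ≈ 9435 km, so the target fraction is f = 4500/9435 ≈ 0.477.
Interpolate at f ≈ 0.477 with slerp weights a = sin((1−f)δ)/sin δ ≈ 0.702, b = sin(fδ)/sin δ ≈ 0.652.
p = a·p₁ + b·p₂ ≈ (0.304, 0.688, 0.659); φ = arcsin(p_z) ≈ 41.19°, λ = atan2(p_y, p_x) ≈ 66.19°.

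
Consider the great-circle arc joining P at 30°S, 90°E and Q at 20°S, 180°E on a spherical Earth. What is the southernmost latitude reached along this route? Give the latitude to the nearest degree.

The great circle lies in the plane with unit normal n̂ = (p₁ × p₂)/|p₁ × p₂|.
Here n̂_z ≈ +0.826; the vertex latitude is φ_max = arccos|n̂_z| ≈ 34.3°.

≈ 34°S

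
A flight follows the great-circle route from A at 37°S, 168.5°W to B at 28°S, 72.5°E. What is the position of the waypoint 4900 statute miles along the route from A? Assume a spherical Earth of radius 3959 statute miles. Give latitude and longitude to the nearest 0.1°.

≈ 42.5°S, 93.8°E

Convert each endpoint to a unit vector on the sphere (x = cos φ cos λ, y = cos φ sin λ, z = sin φ).
The central angle between the endpoints is δ = arccos(p₁·p₂) ≈ 1.630 rad (93.4°). The total great-circle distance is δ·R ≈ 1.630 × 3959 ≈ 6454 mi, so the target fraction is f = 4900/6454 ≈ 0.759.
Interpolate at f ≈ 0.759 with slerp weights a = sin((1−f)δ)/sin δ ≈ 0.383, b = sin(fδ)/sin δ ≈ 0.947.
p = a·p₁ + b·p₂ ≈ (-0.048, 0.736, -0.675); φ = arcsin(p_z) ≈ -42.46°, λ = atan2(p_y, p_x) ≈ 93.77°.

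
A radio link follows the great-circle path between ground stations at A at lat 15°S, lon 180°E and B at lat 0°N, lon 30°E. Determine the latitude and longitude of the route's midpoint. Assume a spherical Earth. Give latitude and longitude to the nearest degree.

Write both endpoints as unit vectors p₁, p₂ with components (cos φ cos λ, cos φ sin λ, sin φ).
The central angle between the endpoints is δ = arccos(p₁·p₂) ≈ 2.562 rad (146.8°).
Interpolate at f = 1/2 with slerp weights a = sin((1−f)δ)/sin δ ≈ 1.749, b = sin(fδ)/sin δ ≈ 1.749.
p = a·p₁ + b·p₂ ≈ (-0.175, 0.874, -0.453); φ = arcsin(p_z) ≈ -26.91°, λ = atan2(p_y, p_x) ≈ 101.30°.

≈ lat 27°S, lon 101°E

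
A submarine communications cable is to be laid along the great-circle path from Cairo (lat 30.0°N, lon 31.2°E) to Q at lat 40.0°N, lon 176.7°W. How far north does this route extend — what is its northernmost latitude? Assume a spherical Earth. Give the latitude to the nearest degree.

The great circle lies in the plane with unit normal n̂ = (p₁ × p₂)/|p₁ × p₂|.
Here n̂_z ≈ +0.322; the vertex latitude is φ_max = arccos|n̂_z| ≈ 71.2°.
Check via Clairaut: cos φ_max = |cos φ₁| · sin C = cos(30.0°)·sin(21.8°) ≈ 0.322, again giving ≈ 71.2°.

≈ 71°N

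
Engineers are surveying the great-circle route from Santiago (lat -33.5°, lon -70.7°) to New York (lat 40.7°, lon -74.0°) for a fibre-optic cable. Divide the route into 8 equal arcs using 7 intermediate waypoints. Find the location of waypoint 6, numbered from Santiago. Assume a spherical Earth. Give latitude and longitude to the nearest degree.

Write both endpoints as unit vectors p₁, p₂ with components (cos φ cos λ, cos φ sin λ, sin φ).
The central angle between the endpoints is δ = arccos(p₁·p₂) ≈ 1.296 rad (74.3°).
Interpolate at f = 6/8 with slerp weights a = sin((1−f)δ)/sin δ ≈ 0.331, b = sin(fδ)/sin δ ≈ 0.858.
p = a·p₁ + b·p₂ ≈ (0.271, -0.886, 0.377); φ = arcsin(p_z) ≈ 22.15°, λ = atan2(p_y, p_x) ≈ -73.02°.

≈ lat 22°, lon -73°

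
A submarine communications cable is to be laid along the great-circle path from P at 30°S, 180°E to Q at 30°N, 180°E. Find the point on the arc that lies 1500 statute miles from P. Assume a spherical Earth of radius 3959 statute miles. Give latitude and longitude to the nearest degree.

≈ 8°S, 180°E

Write both endpoints as unit vectors p₁, p₂ with components (cos φ cos λ, cos φ sin λ, sin φ).
The central angle between the endpoints is δ = arccos(p₁·p₂) ≈ 1.047 rad (60.0°). The total great-circle distance is δ·R ≈ 1.047 × 3959 ≈ 4146 mi, so the target fraction is f = 1500/4146 ≈ 0.362.
Interpolate at f ≈ 0.362 with slerp weights a = sin((1−f)δ)/sin δ ≈ 0.716, b = sin(fδ)/sin δ ≈ 0.427.
p = a·p₁ + b·p₂ ≈ (-0.990, 0.000, -0.144); φ = arcsin(p_z) ≈ -8.29°, λ = atan2(p_y, p_x) ≈ 180.00°.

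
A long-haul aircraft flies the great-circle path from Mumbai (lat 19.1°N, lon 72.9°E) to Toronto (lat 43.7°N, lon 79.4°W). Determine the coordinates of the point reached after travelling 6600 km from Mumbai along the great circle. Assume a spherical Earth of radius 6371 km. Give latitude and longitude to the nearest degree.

The haversine formula gives a central angle δ ≈ 1.959 rad (112.3°) between the endpoints. The total great-circle distance is δ·R ≈ 1.959 × 6371 ≈ 12483 km, so the target fraction is f = 6600/12483 ≈ 0.529.
Interpolate at f ≈ 0.529 with slerp weights a = sin((1−f)δ)/sin δ ≈ 0.862, b = sin(fδ)/sin δ ≈ 0.930.
p = a·p₁ + b·p₂ ≈ (0.363, 0.118, 0.924); φ = arcsin(p_z) ≈ 67.56°, λ = atan2(p_y, p_x) ≈ 17.97°.

≈ lat 68°N, lon 18°E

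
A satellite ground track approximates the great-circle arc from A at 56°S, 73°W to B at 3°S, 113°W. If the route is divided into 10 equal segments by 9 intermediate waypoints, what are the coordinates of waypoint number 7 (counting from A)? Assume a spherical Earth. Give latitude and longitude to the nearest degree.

The haversine formula gives a central angle δ ≈ 1.080 rad (61.9°) between the endpoints.
Interpolate at f = 7/10 with slerp weights a = sin((1−f)δ)/sin δ ≈ 0.361, b = sin(fδ)/sin δ ≈ 0.778.
p = a·p₁ + b·p₂ ≈ (-0.244, -0.908, -0.340); φ = arcsin(p_z) ≈ -19.88°, λ = atan2(p_y, p_x) ≈ -105.07°.

≈ 20°S, 105°W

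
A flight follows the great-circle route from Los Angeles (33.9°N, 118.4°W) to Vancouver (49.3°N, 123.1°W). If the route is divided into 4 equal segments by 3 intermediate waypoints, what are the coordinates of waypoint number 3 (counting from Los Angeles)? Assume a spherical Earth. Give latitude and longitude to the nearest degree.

Write both endpoints as unit vectors p₁, p₂ with components (cos φ cos λ, cos φ sin λ, sin φ).
The central angle between the endpoints is δ = arccos(p₁·p₂) ≈ 0.276 rad (15.8°).
Interpolate at f = 3/4 with slerp weights a = sin((1−f)δ)/sin δ ≈ 0.253, b = sin(fδ)/sin δ ≈ 0.754.
p = a·p₁ + b·p₂ ≈ (-0.368, -0.597, 0.713); φ = arcsin(p_z) ≈ 45.47°, λ = atan2(p_y, p_x) ≈ -121.69°.

≈ 45°N, 122°W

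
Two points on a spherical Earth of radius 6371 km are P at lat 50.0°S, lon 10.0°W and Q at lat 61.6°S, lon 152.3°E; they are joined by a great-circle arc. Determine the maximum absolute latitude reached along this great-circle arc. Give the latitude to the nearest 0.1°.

The great circle lies in the plane with unit normal n̂ = (p₁ × p₂)/|p₁ × p₂|.
Here n̂_z ≈ +0.101; the vertex latitude is φ_max = arccos|n̂_z| ≈ 84.2°.
Check via Clairaut: cos φ_max = |cos φ₁| · sin C = cos(50.0°)·sin(171.0°) ≈ 0.101, again giving ≈ 84.2°.

≈ 84.2°S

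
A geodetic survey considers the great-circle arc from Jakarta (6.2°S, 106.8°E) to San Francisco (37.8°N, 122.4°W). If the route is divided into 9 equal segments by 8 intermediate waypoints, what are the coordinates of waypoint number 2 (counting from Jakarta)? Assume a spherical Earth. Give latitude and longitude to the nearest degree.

≈ (13°N, 127°E)

Write both endpoints as unit vectors p₁, p₂ with components (cos φ cos λ, cos φ sin λ, sin φ).
The central angle between the endpoints is δ = arccos(p₁·p₂) ≈ 2.189 rad (125.4°).
Interpolate at f = 2/9 with slerp weights a = sin((1−f)δ)/sin δ ≈ 1.216, b = sin(fδ)/sin δ ≈ 0.574.
p = a·p₁ + b·p₂ ≈ (-0.592, 0.775, 0.220); φ = arcsin(p_z) ≈ 12.72°, λ = atan2(p_y, p_x) ≈ 127.39°.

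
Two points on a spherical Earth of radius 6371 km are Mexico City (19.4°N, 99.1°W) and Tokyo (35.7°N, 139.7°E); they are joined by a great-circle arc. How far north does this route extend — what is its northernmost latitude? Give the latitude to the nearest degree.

The great circle lies in the plane with unit normal n̂ = (p₁ × p₂)/|p₁ × p₂|.
Here n̂_z ≈ -0.669; the vertex latitude is φ_max = arccos|n̂_z| ≈ 48.0°.
Check via Clairaut: cos φ_max = |cos φ₁| · sin C = cos(19.4°)·sin(45.2°) ≈ 0.669, again giving ≈ 48.0°.

≈ 48°N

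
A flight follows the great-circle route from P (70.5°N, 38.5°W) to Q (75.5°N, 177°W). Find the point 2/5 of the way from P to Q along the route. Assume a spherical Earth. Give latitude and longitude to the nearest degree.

Convert each endpoint to a unit vector on the sphere (x = cos φ cos λ, y = cos φ sin λ, z = sin φ).
The central angle between the endpoints is δ = arccos(p₁·p₂) ≈ 0.555 rad (31.8°).
Interpolate at f = 2/5 with slerp weights a = sin((1−f)δ)/sin δ ≈ 0.620, b = sin(fδ)/sin δ ≈ 0.418.
p = a·p₁ + b·p₂ ≈ (0.058, -0.134, 0.989); φ = arcsin(p_z) ≈ 81.59°, λ = atan2(p_y, p_x) ≈ -66.81°.

≈ (82°N, 67°W)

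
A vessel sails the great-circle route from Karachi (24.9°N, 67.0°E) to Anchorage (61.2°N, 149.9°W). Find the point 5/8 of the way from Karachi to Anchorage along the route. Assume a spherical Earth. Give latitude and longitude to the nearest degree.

From cos δ = sin φ₁ sin φ₂ + cos φ₁ cos φ₂ cos Δλ, the central angle is δ ≈ 1.551 rad (88.9°).
Interpolate at f = 5/8 with slerp weights a = sin((1−f)δ)/sin δ ≈ 0.550, b = sin(fδ)/sin δ ≈ 0.825.
p = a·p₁ + b·p₂ ≈ (-0.149, 0.260, 0.954); φ = arcsin(p_z) ≈ 72.58°, λ = atan2(p_y, p_x) ≈ 119.85°.

≈ 73°N, 120°E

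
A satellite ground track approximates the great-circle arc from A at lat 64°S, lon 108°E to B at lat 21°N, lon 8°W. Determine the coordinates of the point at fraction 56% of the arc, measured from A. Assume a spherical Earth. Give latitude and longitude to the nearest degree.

≈ lat 26°S, lon 16°E

From cos δ = sin φ₁ sin φ₂ + cos φ₁ cos φ₂ cos Δλ, the central angle is δ ≈ 2.096 rad (120.1°).
Interpolate at f = 0.56 with slerp weights a = sin((1−f)δ)/sin δ ≈ 0.921, b = sin(fδ)/sin δ ≈ 1.066.
p = a·p₁ + b·p₂ ≈ (0.861, 0.246, -0.446); φ = arcsin(p_z) ≈ -26.49°, λ = atan2(p_y, p_x) ≈ 15.92°.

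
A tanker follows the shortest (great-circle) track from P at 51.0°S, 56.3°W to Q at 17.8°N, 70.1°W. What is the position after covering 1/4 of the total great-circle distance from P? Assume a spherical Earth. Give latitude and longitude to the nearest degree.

Write both endpoints as unit vectors p₁, p₂ with components (cos φ cos λ, cos φ sin λ, sin φ).
The central angle between the endpoints is δ = arccos(p₁·p₂) ≈ 1.219 rad (69.9°).
Interpolate at f = 1/4 with slerp weights a = sin((1−f)δ)/sin δ ≈ 0.844, b = sin(fδ)/sin δ ≈ 0.320.
p = a·p₁ + b·p₂ ≈ (0.398, -0.728, -0.558); φ = arcsin(p_z) ≈ -33.92°, λ = atan2(p_y, p_x) ≈ -61.32°.

≈ 34°S, 61°W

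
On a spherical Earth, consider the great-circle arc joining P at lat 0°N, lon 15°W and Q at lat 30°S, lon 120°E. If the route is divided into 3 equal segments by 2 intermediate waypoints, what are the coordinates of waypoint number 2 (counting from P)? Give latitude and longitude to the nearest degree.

≈ lat 39°S, lon 69°E

From cos δ = sin φ₁ sin φ₂ + cos φ₁ cos φ₂ cos Δλ, the central angle is δ ≈ 2.230 rad (127.8°).
Interpolate at f = 2/3 with slerp weights a = sin((1−f)δ)/sin δ ≈ 0.856, b = sin(fδ)/sin δ ≈ 1.260.
p = a·p₁ + b·p₂ ≈ (0.281, 0.724, -0.630); φ = arcsin(p_z) ≈ -39.07°, λ = atan2(p_y, p_x) ≈ 68.78°.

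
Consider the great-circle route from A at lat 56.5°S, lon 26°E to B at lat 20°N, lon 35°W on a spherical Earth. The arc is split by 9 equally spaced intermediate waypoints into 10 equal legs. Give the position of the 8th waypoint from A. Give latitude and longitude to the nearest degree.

≈ lat 4°N, lon 26°W

Convert each endpoint to a unit vector on the sphere (x = cos φ cos λ, y = cos φ sin λ, z = sin φ).
The central angle between the endpoints is δ = arccos(p₁·p₂) ≈ 1.605 rad (91.9°).
Interpolate at f = 8/10 with slerp weights a = sin((1−f)δ)/sin δ ≈ 0.316, b = sin(fδ)/sin δ ≈ 0.960.
p = a·p₁ + b·p₂ ≈ (0.895, -0.441, 0.065); φ = arcsin(p_z) ≈ 3.73°, λ = atan2(p_y, p_x) ≈ -26.22°.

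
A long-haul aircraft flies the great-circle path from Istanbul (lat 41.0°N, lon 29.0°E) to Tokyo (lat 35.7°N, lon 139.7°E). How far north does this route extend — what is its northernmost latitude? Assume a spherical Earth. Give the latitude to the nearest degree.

The great circle lies in the plane with unit normal n̂ = (p₁ × p₂)/|p₁ × p₂|.
Here n̂_z ≈ +0.581; the vertex latitude is φ_max = arccos|n̂_z| ≈ 54.5°.

≈ 54°N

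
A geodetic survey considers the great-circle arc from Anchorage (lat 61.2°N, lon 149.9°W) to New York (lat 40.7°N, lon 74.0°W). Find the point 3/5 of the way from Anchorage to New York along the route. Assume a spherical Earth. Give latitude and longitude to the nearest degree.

Write both endpoints as unit vectors p₁, p₂ with components (cos φ cos λ, cos φ sin λ, sin φ).
The central angle between the endpoints is δ = arccos(p₁·p₂) ≈ 0.849 rad (48.7°).
Interpolate at f = 3/5 with slerp weights a = sin((1−f)δ)/sin δ ≈ 0.444, b = sin(fδ)/sin δ ≈ 0.650.
p = a·p₁ + b·p₂ ≈ (-0.049, -0.581, 0.813); φ = arcsin(p_z) ≈ 54.35°, λ = atan2(p_y, p_x) ≈ -94.84°.

≈ lat 54°N, lon 95°W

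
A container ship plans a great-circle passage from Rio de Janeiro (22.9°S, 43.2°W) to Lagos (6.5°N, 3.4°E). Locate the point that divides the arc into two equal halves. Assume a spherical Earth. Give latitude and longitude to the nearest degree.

Convert each endpoint to a unit vector on the sphere (x = cos φ cos λ, y = cos φ sin λ, z = sin φ).
The central angle between the endpoints is δ = arccos(p₁·p₂) ≈ 0.946 rad (54.2°).
Interpolate at f = 1/2 with slerp weights a = sin((1−f)δ)/sin δ ≈ 0.562, b = sin(fδ)/sin δ ≈ 0.562.
p = a·p₁ + b·p₂ ≈ (0.934, -0.321, -0.155); φ = arcsin(p_z) ≈ -8.92°, λ = atan2(p_y, p_x) ≈ -18.97°.

≈ 9°S, 19°W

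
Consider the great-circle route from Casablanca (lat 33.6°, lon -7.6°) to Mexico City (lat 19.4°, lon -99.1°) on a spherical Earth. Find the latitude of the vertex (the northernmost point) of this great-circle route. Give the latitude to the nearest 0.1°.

The great circle lies in the plane with unit normal n̂ = (p₁ × p₂)/|p₁ × p₂|.
Here n̂_z ≈ -0.796; the vertex latitude is φ_max = arccos|n̂_z| ≈ 37.2°.

≈ 37.2°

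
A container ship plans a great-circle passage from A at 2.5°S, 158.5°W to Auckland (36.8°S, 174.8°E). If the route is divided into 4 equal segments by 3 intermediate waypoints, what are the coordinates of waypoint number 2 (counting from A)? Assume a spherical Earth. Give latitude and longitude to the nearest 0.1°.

≈ 20.1°S, 170.4°W

Convert each endpoint to a unit vector on the sphere (x = cos φ cos λ, y = cos φ sin λ, z = sin φ).
The central angle between the endpoints is δ = arccos(p₁·p₂) ≈ 0.737 rad (42.2°).
Interpolate at f = 2/4 with slerp weights a = sin((1−f)δ)/sin δ ≈ 0.536, b = sin(fδ)/sin δ ≈ 0.536.
p = a·p₁ + b·p₂ ≈ (-0.926, -0.157, -0.344); φ = arcsin(p_z) ≈ -20.15°, λ = atan2(p_y, p_x) ≈ -170.35°.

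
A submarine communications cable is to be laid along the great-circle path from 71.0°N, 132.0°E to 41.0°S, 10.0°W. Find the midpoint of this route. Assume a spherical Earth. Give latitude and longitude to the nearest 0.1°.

≈ 28.3°N, 11.9°E

From cos δ = sin φ₁ sin φ₂ + cos φ₁ cos φ₂ cos Δλ, the central angle is δ ≈ 2.522 rad (144.5°).
Interpolate at f = 1/2 with slerp weights a = sin((1−f)δ)/sin δ ≈ 1.639, b = sin(fδ)/sin δ ≈ 1.639.
p = a·p₁ + b·p₂ ≈ (0.861, 0.182, 0.475); φ = arcsin(p_z) ≈ 28.33°, λ = atan2(p_y, p_x) ≈ 11.92°.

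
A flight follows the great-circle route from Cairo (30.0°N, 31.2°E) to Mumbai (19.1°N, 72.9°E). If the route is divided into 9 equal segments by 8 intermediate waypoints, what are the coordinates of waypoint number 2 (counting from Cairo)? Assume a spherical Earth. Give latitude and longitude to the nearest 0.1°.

≈ (28.7°N, 41.1°E)

Convert each endpoint to a unit vector on the sphere (x = cos φ cos λ, y = cos φ sin λ, z = sin φ).
The central angle between the endpoints is δ = arccos(p₁·p₂) ≈ 0.685 rad (39.2°).
Interpolate at f = 2/9 with slerp weights a = sin((1−f)δ)/sin δ ≈ 0.803, b = sin(fδ)/sin δ ≈ 0.240.
p = a·p₁ + b·p₂ ≈ (0.661, 0.577, 0.480); φ = arcsin(p_z) ≈ 28.67°, λ = atan2(p_y, p_x) ≈ 41.09°.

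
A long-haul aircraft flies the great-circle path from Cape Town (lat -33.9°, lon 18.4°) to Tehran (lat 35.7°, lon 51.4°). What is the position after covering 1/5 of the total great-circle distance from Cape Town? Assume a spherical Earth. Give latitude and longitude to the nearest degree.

≈ lat -20°, lon 26°

Convert each endpoint to a unit vector on the sphere (x = cos φ cos λ, y = cos φ sin λ, z = sin φ).
The central angle between the endpoints is δ = arccos(p₁·p₂) ≈ 1.329 rad (76.1°).
Interpolate at f = 1/5 with slerp weights a = sin((1−f)δ)/sin δ ≈ 0.900, b = sin(fδ)/sin δ ≈ 0.270.
p = a·p₁ + b·p₂ ≈ (0.846, 0.407, -0.344); φ = arcsin(p_z) ≈ -20.13°, λ = atan2(p_y, p_x) ≈ 25.72°.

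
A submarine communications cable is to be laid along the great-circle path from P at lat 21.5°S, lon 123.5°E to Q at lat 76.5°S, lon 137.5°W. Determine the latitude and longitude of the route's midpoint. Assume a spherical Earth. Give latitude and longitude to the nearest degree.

≈ lat 55°S, lon 138°E

Write both endpoints as unit vectors p₁, p₂ with components (cos φ cos λ, cos φ sin λ, sin φ).
The central angle between the endpoints is δ = arccos(p₁·p₂) ≈ 1.243 rad (71.2°).
Interpolate at f = 1/2 with slerp weights a = sin((1−f)δ)/sin δ ≈ 0.615, b = sin(fδ)/sin δ ≈ 0.615.
p = a·p₁ + b·p₂ ≈ (-0.422, 0.380, -0.823); φ = arcsin(p_z) ≈ -55.41°, λ = atan2(p_y, p_x) ≈ 137.96°.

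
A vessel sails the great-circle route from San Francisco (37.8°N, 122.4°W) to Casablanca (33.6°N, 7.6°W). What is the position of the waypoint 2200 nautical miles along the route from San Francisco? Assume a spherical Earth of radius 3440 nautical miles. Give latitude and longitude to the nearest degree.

≈ (53°N, 74°W)

Write both endpoints as unit vectors p₁, p₂ with components (cos φ cos λ, cos φ sin λ, sin φ).
The central angle between the endpoints is δ = arccos(p₁·p₂) ≈ 1.508 rad (86.4°). The total great-circle distance is δ·R ≈ 1.508 × 3440 ≈ 5186 nmi, so the target fraction is f = 2200/5186 ≈ 0.424.
Interpolate at f ≈ 0.424 with slerp weights a = sin((1−f)δ)/sin δ ≈ 0.765, b = sin(fδ)/sin δ ≈ 0.598.
p = a·p₁ + b·p₂ ≈ (0.170, -0.576, 0.800); φ = arcsin(p_z) ≈ 53.09°, λ = atan2(p_y, p_x) ≈ -73.56°.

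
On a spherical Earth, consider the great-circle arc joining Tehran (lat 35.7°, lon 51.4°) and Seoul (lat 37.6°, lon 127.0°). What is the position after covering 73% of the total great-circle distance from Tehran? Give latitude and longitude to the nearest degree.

≈ lat 42°, lon 107°

Convert each endpoint to a unit vector on the sphere (x = cos φ cos λ, y = cos φ sin λ, z = sin φ).
The central angle between the endpoints is δ = arccos(p₁·p₂) ≈ 1.029 rad (58.9°).
Interpolate at f = 0.73 with slerp weights a = sin((1−f)δ)/sin δ ≈ 0.320, b = sin(fδ)/sin δ ≈ 0.797.
p = a·p₁ + b·p₂ ≈ (-0.218, 0.707, 0.673); φ = arcsin(p_z) ≈ 42.28°, λ = atan2(p_y, p_x) ≈ 107.11°.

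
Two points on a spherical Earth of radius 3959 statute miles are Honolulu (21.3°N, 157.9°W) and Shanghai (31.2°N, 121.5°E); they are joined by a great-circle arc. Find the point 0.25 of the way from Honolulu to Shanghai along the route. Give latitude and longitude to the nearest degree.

Convert each endpoint to a unit vector on the sphere (x = cos φ cos λ, y = cos φ sin λ, z = sin φ).
The central angle between the endpoints is δ = arccos(p₁·p₂) ≈ 1.247 rad (71.4°).
Interpolate at f = 0.25 with slerp weights a = sin((1−f)δ)/sin δ ≈ 0.849, b = sin(fδ)/sin δ ≈ 0.324.
p = a·p₁ + b·p₂ ≈ (-0.877, -0.062, 0.476); φ = arcsin(p_z) ≈ 28.42°, λ = atan2(p_y, p_x) ≈ -175.98°.

≈ (28°N, 176°W)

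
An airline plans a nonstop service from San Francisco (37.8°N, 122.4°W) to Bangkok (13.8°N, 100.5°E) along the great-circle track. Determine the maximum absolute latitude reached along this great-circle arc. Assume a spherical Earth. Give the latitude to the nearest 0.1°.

≈ 54.9°N

The great circle lies in the plane with unit normal n̂ = (p₁ × p₂)/|p₁ × p₂|.
Here n̂_z ≈ -0.574; the vertex latitude is φ_max = arccos|n̂_z| ≈ 54.9°.
Check via Clairaut: cos φ_max = |cos φ₁| · sin C = cos(37.8°)·sin(46.6°) ≈ 0.574, again giving ≈ 54.9°.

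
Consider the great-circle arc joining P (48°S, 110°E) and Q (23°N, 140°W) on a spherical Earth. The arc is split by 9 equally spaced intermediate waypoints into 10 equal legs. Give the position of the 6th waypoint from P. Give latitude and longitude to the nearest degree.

≈ (12°S, 174°W)

Convert each endpoint to a unit vector on the sphere (x = cos φ cos λ, y = cos φ sin λ, z = sin φ).
The central angle between the endpoints is δ = arccos(p₁·p₂) ≈ 2.096 rad (120.1°).
Interpolate at f = 6/10 with slerp weights a = sin((1−f)δ)/sin δ ≈ 0.859, b = sin(fδ)/sin δ ≈ 1.099.
p = a·p₁ + b·p₂ ≈ (-0.972, -0.110, -0.209); φ = arcsin(p_z) ≈ -12.06°, λ = atan2(p_y, p_x) ≈ -173.53°.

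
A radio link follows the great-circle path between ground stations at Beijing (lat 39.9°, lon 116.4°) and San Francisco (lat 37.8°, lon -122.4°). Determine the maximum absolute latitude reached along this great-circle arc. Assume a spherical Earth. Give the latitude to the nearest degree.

≈ 59°

The great circle lies in the plane with unit normal n̂ = (p₁ × p₂)/|p₁ × p₂|.
Here n̂_z ≈ +0.520; the vertex latitude is φ_max = arccos|n̂_z| ≈ 58.7°.
Check via Clairaut: cos φ_max = |cos φ₁| · sin C = cos(39.9°)·sin(42.7°) ≈ 0.520, again giving ≈ 58.7°.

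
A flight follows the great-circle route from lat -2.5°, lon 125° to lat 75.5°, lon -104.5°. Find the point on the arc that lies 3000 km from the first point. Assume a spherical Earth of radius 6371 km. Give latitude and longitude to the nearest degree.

The haversine formula gives a central angle δ ≈ 1.777 rad (101.8°) between the endpoints. The total great-circle distance is δ·R ≈ 1.777 × 6371 ≈ 11321 km, so the target fraction is f = 3000/11321 ≈ 0.265.
Interpolate at f ≈ 0.265 with slerp weights a = sin((1−f)δ)/sin δ ≈ 0.986, b = sin(fδ)/sin δ ≈ 0.463.
p = a·p₁ + b·p₂ ≈ (-0.594, 0.695, 0.406); φ = arcsin(p_z) ≈ 23.94°, λ = atan2(p_y, p_x) ≈ 130.54°.

≈ lat 24°, lon 131°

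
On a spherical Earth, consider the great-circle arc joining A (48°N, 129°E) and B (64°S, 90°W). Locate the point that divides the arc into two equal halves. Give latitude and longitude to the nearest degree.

≈ (20°S, 169°E)

From cos δ = sin φ₁ sin φ₂ + cos φ₁ cos φ₂ cos Δλ, the central angle is δ ≈ 2.681 rad (153.6°).
Interpolate at f = 1/2 with slerp weights a = sin((1−f)δ)/sin δ ≈ 2.192, b = sin(fδ)/sin δ ≈ 2.192.
p = a·p₁ + b·p₂ ≈ (-0.923, 0.179, -0.341); φ = arcsin(p_z) ≈ -19.94°, λ = atan2(p_y, p_x) ≈ 169.03°.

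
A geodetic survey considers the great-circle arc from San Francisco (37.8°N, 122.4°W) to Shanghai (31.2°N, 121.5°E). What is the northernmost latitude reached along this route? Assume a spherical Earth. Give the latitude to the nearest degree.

The great circle lies in the plane with unit normal n̂ = (p₁ × p₂)/|p₁ × p₂|.
Here n̂_z ≈ -0.607; the vertex latitude is φ_max = arccos|n̂_z| ≈ 52.6°.
Check via Clairaut: cos φ_max = |cos φ₁| · sin C = cos(37.8°)·sin(50.2°) ≈ 0.607, again giving ≈ 52.6°.

≈ 53°N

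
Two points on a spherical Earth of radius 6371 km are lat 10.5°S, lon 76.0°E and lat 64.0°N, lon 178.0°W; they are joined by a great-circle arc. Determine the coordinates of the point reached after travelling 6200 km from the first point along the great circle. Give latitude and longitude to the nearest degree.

≈ lat 39°N, lon 104°E

From cos δ = sin φ₁ sin φ₂ + cos φ₁ cos φ₂ cos Δλ, the central angle is δ ≈ 1.857 rad (106.4°). The total great-circle distance is δ·R ≈ 1.857 × 6371 ≈ 11833 km, so the target fraction is f = 6200/11833 ≈ 0.524.
Interpolate at f ≈ 0.524 with slerp weights a = sin((1−f)δ)/sin δ ≈ 0.806, b = sin(fδ)/sin δ ≈ 0.862.
p = a·p₁ + b·p₂ ≈ (-0.186, 0.756, 0.628); φ = arcsin(p_z) ≈ 38.88°, λ = atan2(p_y, p_x) ≈ 103.81°.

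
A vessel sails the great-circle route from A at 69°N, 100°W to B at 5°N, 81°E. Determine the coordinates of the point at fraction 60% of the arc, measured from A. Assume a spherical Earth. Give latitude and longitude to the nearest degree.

Convert each endpoint to a unit vector on the sphere (x = cos φ cos λ, y = cos φ sin λ, z = sin φ).
The central angle between the endpoints is δ = arccos(p₁·p₂) ≈ 1.850 rad (106.0°).
Interpolate at f = 0.60 with slerp weights a = sin((1−f)δ)/sin δ ≈ 0.701, b = sin(fδ)/sin δ ≈ 0.932.
p = a·p₁ + b·p₂ ≈ (0.102, 0.669, 0.736); φ = arcsin(p_z) ≈ 47.40°, λ = atan2(p_y, p_x) ≈ 81.37°.

≈ 47°N, 81°E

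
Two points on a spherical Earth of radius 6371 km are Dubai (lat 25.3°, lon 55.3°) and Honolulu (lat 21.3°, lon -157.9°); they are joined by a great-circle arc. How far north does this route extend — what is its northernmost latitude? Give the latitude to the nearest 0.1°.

The great circle lies in the plane with unit normal n̂ = (p₁ × p₂)/|p₁ × p₂|.
Here n̂_z ≈ +0.552; the vertex latitude is φ_max = arccos|n̂_z| ≈ 56.5°.
Check via Clairaut: cos φ_max = |cos φ₁| · sin C = cos(25.3°)·sin(37.6°) ≈ 0.552, again giving ≈ 56.5°.

≈ 56.5°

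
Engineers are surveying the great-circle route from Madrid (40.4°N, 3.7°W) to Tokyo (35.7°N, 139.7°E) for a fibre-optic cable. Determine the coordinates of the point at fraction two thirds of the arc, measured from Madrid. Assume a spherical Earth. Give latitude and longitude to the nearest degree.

≈ 62°N, 109°E

Convert each endpoint to a unit vector on the sphere (x = cos φ cos λ, y = cos φ sin λ, z = sin φ).
The central angle between the endpoints is δ = arccos(p₁·p₂) ≈ 1.689 rad (96.8°).
Interpolate at f = 2/3 with slerp weights a = sin((1−f)δ)/sin δ ≈ 0.538, b = sin(fδ)/sin δ ≈ 0.909.
p = a·p₁ + b·p₂ ≈ (-0.155, 0.451, 0.879); φ = arcsin(p_z) ≈ 61.52°, λ = atan2(p_y, p_x) ≈ 108.91°.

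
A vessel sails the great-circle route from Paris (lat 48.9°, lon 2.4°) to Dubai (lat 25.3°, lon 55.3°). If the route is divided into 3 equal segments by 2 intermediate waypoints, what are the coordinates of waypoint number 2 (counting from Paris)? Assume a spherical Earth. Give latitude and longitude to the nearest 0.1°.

From cos δ = sin φ₁ sin φ₂ + cos φ₁ cos φ₂ cos Δλ, the central angle is δ ≈ 0.822 rad (47.1°).
Interpolate at f = 2/3 with slerp weights a = sin((1−f)δ)/sin δ ≈ 0.369, b = sin(fδ)/sin δ ≈ 0.711.
p = a·p₁ + b·p₂ ≈ (0.609, 0.539, 0.582); φ = arcsin(p_z) ≈ 35.62°, λ = atan2(p_y, p_x) ≈ 41.52°.

≈ lat 35.6°, lon 41.5°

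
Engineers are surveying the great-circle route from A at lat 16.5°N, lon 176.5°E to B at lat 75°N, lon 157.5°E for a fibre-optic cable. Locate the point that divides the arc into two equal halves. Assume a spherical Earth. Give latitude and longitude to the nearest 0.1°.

Write both endpoints as unit vectors p₁, p₂ with components (cos φ cos λ, cos φ sin λ, sin φ).
The central angle between the endpoints is δ = arccos(p₁·p₂) ≈ 1.037 rad (59.4°).
Interpolate at f = 1/2 with slerp weights a = sin((1−f)δ)/sin δ ≈ 0.576, b = sin(fδ)/sin δ ≈ 0.576.
p = a·p₁ + b·p₂ ≈ (-0.689, 0.091, 0.720); φ = arcsin(p_z) ≈ 46.01°, λ = atan2(p_y, p_x) ≈ 172.50°.

≈ lat 46.0°N, lon 172.5°E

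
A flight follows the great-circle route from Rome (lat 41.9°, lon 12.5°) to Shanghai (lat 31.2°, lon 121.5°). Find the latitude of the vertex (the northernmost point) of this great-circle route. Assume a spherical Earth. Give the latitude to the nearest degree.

The great circle lies in the plane with unit normal n̂ = (p₁ × p₂)/|p₁ × p₂|.
Here n̂_z ≈ +0.608; the vertex latitude is φ_max = arccos|n̂_z| ≈ 52.6°.
Check via Clairaut: cos φ_max = |cos φ₁| · sin C = cos(41.9°)·sin(54.8°) ≈ 0.608, again giving ≈ 52.6°.

≈ 53°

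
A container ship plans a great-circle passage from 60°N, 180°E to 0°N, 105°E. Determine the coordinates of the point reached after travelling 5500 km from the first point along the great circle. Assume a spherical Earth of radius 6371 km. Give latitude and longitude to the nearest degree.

Convert each endpoint to a unit vector on the sphere (x = cos φ cos λ, y = cos φ sin λ, z = sin φ).
The central angle between the endpoints is δ = arccos(p₁·p₂) ≈ 1.441 rad (82.6°). The total great-circle distance is δ·R ≈ 1.441 × 6371 ≈ 9181 km, so the target fraction is f = 5500/9181 ≈ 0.599.
Interpolate at f ≈ 0.599 with slerp weights a = sin((1−f)δ)/sin δ ≈ 0.551, b = sin(fδ)/sin δ ≈ 0.766.
p = a·p₁ + b·p₂ ≈ (-0.474, 0.740, 0.477); φ = arcsin(p_z) ≈ 28.49°, λ = atan2(p_y, p_x) ≈ 122.62°.

≈ 28°N, 123°E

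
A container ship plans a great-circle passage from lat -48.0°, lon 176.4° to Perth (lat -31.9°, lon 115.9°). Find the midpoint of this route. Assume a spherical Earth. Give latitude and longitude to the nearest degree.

≈ lat -44°, lon 142°

The haversine formula gives a central angle δ ≈ 0.833 rad (47.7°) between the endpoints.
Interpolate at f = 1/2 with slerp weights a = sin((1−f)δ)/sin δ ≈ 0.547, b = sin(fδ)/sin δ ≈ 0.547.
p = a·p₁ + b·p₂ ≈ (-0.568, 0.441, -0.695); φ = arcsin(p_z) ≈ -44.05°, λ = atan2(p_y, p_x) ≈ 142.20°.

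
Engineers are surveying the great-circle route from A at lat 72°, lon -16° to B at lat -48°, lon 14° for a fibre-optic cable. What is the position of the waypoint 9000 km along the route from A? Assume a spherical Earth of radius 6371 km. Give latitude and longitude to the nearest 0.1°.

Convert each endpoint to a unit vector on the sphere (x = cos φ cos λ, y = cos φ sin λ, z = sin φ).
The central angle between the endpoints is δ = arccos(p₁·p₂) ≈ 2.127 rad (121.9°). The total great-circle distance is δ·R ≈ 2.127 × 6371 ≈ 13549 km, so the target fraction is f = 9000/13549 ≈ 0.664.
Interpolate at f ≈ 0.664 with slerp weights a = sin((1−f)δ)/sin δ ≈ 0.771, b = sin(fδ)/sin δ ≈ 1.163.
p = a·p₁ + b·p₂ ≈ (0.984, 0.123, -0.131); φ = arcsin(p_z) ≈ -7.51°, λ = atan2(p_y, p_x) ≈ 7.10°.

≈ lat -7.5°, lon 7.1°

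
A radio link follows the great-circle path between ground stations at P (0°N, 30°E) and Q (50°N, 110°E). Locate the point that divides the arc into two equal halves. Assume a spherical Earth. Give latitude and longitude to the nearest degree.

≈ (31°N, 60°E)

Write both endpoints as unit vectors p₁, p₂ with components (cos φ cos λ, cos φ sin λ, sin φ).
The central angle between the endpoints is δ = arccos(p₁·p₂) ≈ 1.459 rad (83.6°).
Interpolate at f = 1/2 with slerp weights a = sin((1−f)δ)/sin δ ≈ 0.671, b = sin(fδ)/sin δ ≈ 0.671.
p = a·p₁ + b·p₂ ≈ (0.433, 0.740, 0.514); φ = arcsin(p_z) ≈ 30.91°, λ = atan2(p_y, p_x) ≈ 59.66°.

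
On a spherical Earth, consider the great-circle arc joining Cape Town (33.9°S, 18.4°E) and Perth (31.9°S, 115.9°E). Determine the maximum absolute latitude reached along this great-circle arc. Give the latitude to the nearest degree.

The great circle lies in the plane with unit normal n̂ = (p₁ × p₂)/|p₁ × p₂|.
Here n̂_z ≈ +0.713; the vertex latitude is φ_max = arccos|n̂_z| ≈ 44.5°.

≈ 44°S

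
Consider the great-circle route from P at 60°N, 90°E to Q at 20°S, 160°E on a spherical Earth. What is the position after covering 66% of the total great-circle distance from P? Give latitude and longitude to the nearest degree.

≈ 10°N, 145°E

Convert each endpoint to a unit vector on the sphere (x = cos φ cos λ, y = cos φ sin λ, z = sin φ).
The central angle between the endpoints is δ = arccos(p₁·p₂) ≈ 1.707 rad (97.8°).
Interpolate at f = 0.66 with slerp weights a = sin((1−f)δ)/sin δ ≈ 0.553, b = sin(fδ)/sin δ ≈ 0.911.
p = a·p₁ + b·p₂ ≈ (-0.805, 0.570, 0.168); φ = arcsin(p_z) ≈ 9.65°, λ = atan2(p_y, p_x) ≈ 144.71°.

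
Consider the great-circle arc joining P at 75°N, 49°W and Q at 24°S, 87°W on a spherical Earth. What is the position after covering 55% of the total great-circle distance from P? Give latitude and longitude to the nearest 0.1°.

≈ 21.3°N, 79.8°W

From cos δ = sin φ₁ sin φ₂ + cos φ₁ cos φ₂ cos Δλ, the central angle is δ ≈ 1.779 rad (101.9°).
Interpolate at f = 0.55 with slerp weights a = sin((1−f)δ)/sin δ ≈ 0.734, b = sin(fδ)/sin δ ≈ 0.848.
p = a·p₁ + b·p₂ ≈ (0.165, -0.917, 0.364); φ = arcsin(p_z) ≈ 21.32°, λ = atan2(p_y, p_x) ≈ -79.79°.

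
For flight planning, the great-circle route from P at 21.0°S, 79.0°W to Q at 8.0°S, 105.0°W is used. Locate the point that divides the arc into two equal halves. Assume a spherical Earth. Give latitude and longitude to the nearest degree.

Convert each endpoint to a unit vector on the sphere (x = cos φ cos λ, y = cos φ sin λ, z = sin φ).
The central angle between the endpoints is δ = arccos(p₁·p₂) ≈ 0.493 rad (28.3°).
Interpolate at f = 1/2 with slerp weights a = sin((1−f)δ)/sin δ ≈ 0.516, b = sin(fδ)/sin δ ≈ 0.516.
p = a·p₁ + b·p₂ ≈ (-0.040, -0.966, -0.257); φ = arcsin(p_z) ≈ -14.86°, λ = atan2(p_y, p_x) ≈ -92.39°.

≈ 15°S, 92°W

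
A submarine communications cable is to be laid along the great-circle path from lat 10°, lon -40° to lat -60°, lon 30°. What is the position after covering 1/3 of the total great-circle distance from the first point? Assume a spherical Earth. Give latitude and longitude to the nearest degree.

Write both endpoints as unit vectors p₁, p₂ with components (cos φ cos λ, cos φ sin λ, sin φ).
The central angle between the endpoints is δ = arccos(p₁·p₂) ≈ 1.553 rad (89.0°).
Interpolate at f = 1/3 with slerp weights a = sin((1−f)δ)/sin δ ≈ 0.860, b = sin(fδ)/sin δ ≈ 0.495.
p = a·p₁ + b·p₂ ≈ (0.863, -0.421, -0.279); φ = arcsin(p_z) ≈ -16.21°, λ = atan2(p_y, p_x) ≈ -25.99°.

≈ lat -16°, lon -26°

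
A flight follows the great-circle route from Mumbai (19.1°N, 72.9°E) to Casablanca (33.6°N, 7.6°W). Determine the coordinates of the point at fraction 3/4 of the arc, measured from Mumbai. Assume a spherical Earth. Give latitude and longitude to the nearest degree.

The haversine formula gives a central angle δ ≈ 1.255 rad (71.9°) between the endpoints.
Interpolate at f = 3/4 with slerp weights a = sin((1−f)δ)/sin δ ≈ 0.325, b = sin(fδ)/sin δ ≈ 0.850.
p = a·p₁ + b·p₂ ≈ (0.792, 0.200, 0.577); φ = arcsin(p_z) ≈ 35.22°, λ = atan2(p_y, p_x) ≈ 14.14°.

≈ 35°N, 14°E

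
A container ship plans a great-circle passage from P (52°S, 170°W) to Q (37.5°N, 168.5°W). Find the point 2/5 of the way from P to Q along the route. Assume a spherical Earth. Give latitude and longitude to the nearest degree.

Write both endpoints as unit vectors p₁, p₂ with components (cos φ cos λ, cos φ sin λ, sin φ).
The central angle between the endpoints is δ = arccos(p₁·p₂) ≈ 1.562 rad (89.5°).
Interpolate at f = 2/5 with slerp weights a = sin((1−f)δ)/sin δ ≈ 0.806, b = sin(fδ)/sin δ ≈ 0.585.
p = a·p₁ + b·p₂ ≈ (-0.944, -0.179, -0.279); φ = arcsin(p_z) ≈ -16.20°, λ = atan2(p_y, p_x) ≈ -169.28°.

≈ (16°S, 169°W)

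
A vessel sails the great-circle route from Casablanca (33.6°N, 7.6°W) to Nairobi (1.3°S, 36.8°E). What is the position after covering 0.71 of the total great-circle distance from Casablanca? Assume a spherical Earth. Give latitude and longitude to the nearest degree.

≈ 10°N, 25°E

Write both endpoints as unit vectors p₁, p₂ with components (cos φ cos λ, cos φ sin λ, sin φ).
The central angle between the endpoints is δ = arccos(p₁·p₂) ≈ 0.949 rad (54.4°).
Interpolate at f = 0.71 with slerp weights a = sin((1−f)δ)/sin δ ≈ 0.334, b = sin(fδ)/sin δ ≈ 0.768.
p = a·p₁ + b·p₂ ≈ (0.891, 0.423, 0.168); φ = arcsin(p_z) ≈ 9.65°, λ = atan2(p_y, p_x) ≈ 25.40°.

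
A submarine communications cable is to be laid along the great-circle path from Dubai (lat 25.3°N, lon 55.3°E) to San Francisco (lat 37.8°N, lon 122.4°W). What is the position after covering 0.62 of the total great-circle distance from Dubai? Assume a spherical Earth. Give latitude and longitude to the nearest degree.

≈ lat 82°N, lon 111°W

Convert each endpoint to a unit vector on the sphere (x = cos φ cos λ, y = cos φ sin λ, z = sin φ).
The central angle between the endpoints is δ = arccos(p₁·p₂) ≈ 2.040 rad (116.9°).
Interpolate at f = 0.62 with slerp weights a = sin((1−f)δ)/sin δ ≈ 0.784, b = sin(fδ)/sin δ ≈ 1.069.
p = a·p₁ + b·p₂ ≈ (-0.049, -0.130, 0.990); φ = arcsin(p_z) ≈ 82.02°, λ = atan2(p_y, p_x) ≈ -110.57°.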